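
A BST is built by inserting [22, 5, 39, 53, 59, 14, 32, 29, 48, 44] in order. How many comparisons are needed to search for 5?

Search path for 5: 22 -> 5
Found: True
Comparisons: 2


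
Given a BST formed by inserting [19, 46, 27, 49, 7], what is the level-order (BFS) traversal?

Tree insertion order: [19, 46, 27, 49, 7]
Tree (level-order array): [19, 7, 46, None, None, 27, 49]
BFS from the root, enqueuing left then right child of each popped node:
  queue [19] -> pop 19, enqueue [7, 46], visited so far: [19]
  queue [7, 46] -> pop 7, enqueue [none], visited so far: [19, 7]
  queue [46] -> pop 46, enqueue [27, 49], visited so far: [19, 7, 46]
  queue [27, 49] -> pop 27, enqueue [none], visited so far: [19, 7, 46, 27]
  queue [49] -> pop 49, enqueue [none], visited so far: [19, 7, 46, 27, 49]
Result: [19, 7, 46, 27, 49]


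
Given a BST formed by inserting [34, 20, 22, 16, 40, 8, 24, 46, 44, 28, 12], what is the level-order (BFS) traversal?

Tree insertion order: [34, 20, 22, 16, 40, 8, 24, 46, 44, 28, 12]
Tree (level-order array): [34, 20, 40, 16, 22, None, 46, 8, None, None, 24, 44, None, None, 12, None, 28]
BFS from the root, enqueuing left then right child of each popped node:
  queue [34] -> pop 34, enqueue [20, 40], visited so far: [34]
  queue [20, 40] -> pop 20, enqueue [16, 22], visited so far: [34, 20]
  queue [40, 16, 22] -> pop 40, enqueue [46], visited so far: [34, 20, 40]
  queue [16, 22, 46] -> pop 16, enqueue [8], visited so far: [34, 20, 40, 16]
  queue [22, 46, 8] -> pop 22, enqueue [24], visited so far: [34, 20, 40, 16, 22]
  queue [46, 8, 24] -> pop 46, enqueue [44], visited so far: [34, 20, 40, 16, 22, 46]
  queue [8, 24, 44] -> pop 8, enqueue [12], visited so far: [34, 20, 40, 16, 22, 46, 8]
  queue [24, 44, 12] -> pop 24, enqueue [28], visited so far: [34, 20, 40, 16, 22, 46, 8, 24]
  queue [44, 12, 28] -> pop 44, enqueue [none], visited so far: [34, 20, 40, 16, 22, 46, 8, 24, 44]
  queue [12, 28] -> pop 12, enqueue [none], visited so far: [34, 20, 40, 16, 22, 46, 8, 24, 44, 12]
  queue [28] -> pop 28, enqueue [none], visited so far: [34, 20, 40, 16, 22, 46, 8, 24, 44, 12, 28]
Result: [34, 20, 40, 16, 22, 46, 8, 24, 44, 12, 28]


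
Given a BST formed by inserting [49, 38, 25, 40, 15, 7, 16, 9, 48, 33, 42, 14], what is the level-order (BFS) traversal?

Tree insertion order: [49, 38, 25, 40, 15, 7, 16, 9, 48, 33, 42, 14]
Tree (level-order array): [49, 38, None, 25, 40, 15, 33, None, 48, 7, 16, None, None, 42, None, None, 9, None, None, None, None, None, 14]
BFS from the root, enqueuing left then right child of each popped node:
  queue [49] -> pop 49, enqueue [38], visited so far: [49]
  queue [38] -> pop 38, enqueue [25, 40], visited so far: [49, 38]
  queue [25, 40] -> pop 25, enqueue [15, 33], visited so far: [49, 38, 25]
  queue [40, 15, 33] -> pop 40, enqueue [48], visited so far: [49, 38, 25, 40]
  queue [15, 33, 48] -> pop 15, enqueue [7, 16], visited so far: [49, 38, 25, 40, 15]
  queue [33, 48, 7, 16] -> pop 33, enqueue [none], visited so far: [49, 38, 25, 40, 15, 33]
  queue [48, 7, 16] -> pop 48, enqueue [42], visited so far: [49, 38, 25, 40, 15, 33, 48]
  queue [7, 16, 42] -> pop 7, enqueue [9], visited so far: [49, 38, 25, 40, 15, 33, 48, 7]
  queue [16, 42, 9] -> pop 16, enqueue [none], visited so far: [49, 38, 25, 40, 15, 33, 48, 7, 16]
  queue [42, 9] -> pop 42, enqueue [none], visited so far: [49, 38, 25, 40, 15, 33, 48, 7, 16, 42]
  queue [9] -> pop 9, enqueue [14], visited so far: [49, 38, 25, 40, 15, 33, 48, 7, 16, 42, 9]
  queue [14] -> pop 14, enqueue [none], visited so far: [49, 38, 25, 40, 15, 33, 48, 7, 16, 42, 9, 14]
Result: [49, 38, 25, 40, 15, 33, 48, 7, 16, 42, 9, 14]


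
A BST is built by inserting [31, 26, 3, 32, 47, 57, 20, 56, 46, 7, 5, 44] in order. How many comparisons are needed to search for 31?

Search path for 31: 31
Found: True
Comparisons: 1


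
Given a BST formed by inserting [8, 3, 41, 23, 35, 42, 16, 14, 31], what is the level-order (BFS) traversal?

Tree insertion order: [8, 3, 41, 23, 35, 42, 16, 14, 31]
Tree (level-order array): [8, 3, 41, None, None, 23, 42, 16, 35, None, None, 14, None, 31]
BFS from the root, enqueuing left then right child of each popped node:
  queue [8] -> pop 8, enqueue [3, 41], visited so far: [8]
  queue [3, 41] -> pop 3, enqueue [none], visited so far: [8, 3]
  queue [41] -> pop 41, enqueue [23, 42], visited so far: [8, 3, 41]
  queue [23, 42] -> pop 23, enqueue [16, 35], visited so far: [8, 3, 41, 23]
  queue [42, 16, 35] -> pop 42, enqueue [none], visited so far: [8, 3, 41, 23, 42]
  queue [16, 35] -> pop 16, enqueue [14], visited so far: [8, 3, 41, 23, 42, 16]
  queue [35, 14] -> pop 35, enqueue [31], visited so far: [8, 3, 41, 23, 42, 16, 35]
  queue [14, 31] -> pop 14, enqueue [none], visited so far: [8, 3, 41, 23, 42, 16, 35, 14]
  queue [31] -> pop 31, enqueue [none], visited so far: [8, 3, 41, 23, 42, 16, 35, 14, 31]
Result: [8, 3, 41, 23, 42, 16, 35, 14, 31]


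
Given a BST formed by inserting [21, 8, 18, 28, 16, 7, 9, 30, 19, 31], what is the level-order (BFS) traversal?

Tree insertion order: [21, 8, 18, 28, 16, 7, 9, 30, 19, 31]
Tree (level-order array): [21, 8, 28, 7, 18, None, 30, None, None, 16, 19, None, 31, 9]
BFS from the root, enqueuing left then right child of each popped node:
  queue [21] -> pop 21, enqueue [8, 28], visited so far: [21]
  queue [8, 28] -> pop 8, enqueue [7, 18], visited so far: [21, 8]
  queue [28, 7, 18] -> pop 28, enqueue [30], visited so far: [21, 8, 28]
  queue [7, 18, 30] -> pop 7, enqueue [none], visited so far: [21, 8, 28, 7]
  queue [18, 30] -> pop 18, enqueue [16, 19], visited so far: [21, 8, 28, 7, 18]
  queue [30, 16, 19] -> pop 30, enqueue [31], visited so far: [21, 8, 28, 7, 18, 30]
  queue [16, 19, 31] -> pop 16, enqueue [9], visited so far: [21, 8, 28, 7, 18, 30, 16]
  queue [19, 31, 9] -> pop 19, enqueue [none], visited so far: [21, 8, 28, 7, 18, 30, 16, 19]
  queue [31, 9] -> pop 31, enqueue [none], visited so far: [21, 8, 28, 7, 18, 30, 16, 19, 31]
  queue [9] -> pop 9, enqueue [none], visited so far: [21, 8, 28, 7, 18, 30, 16, 19, 31, 9]
Result: [21, 8, 28, 7, 18, 30, 16, 19, 31, 9]


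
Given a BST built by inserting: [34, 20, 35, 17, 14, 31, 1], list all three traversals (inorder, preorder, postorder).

Tree insertion order: [34, 20, 35, 17, 14, 31, 1]
Tree (level-order array): [34, 20, 35, 17, 31, None, None, 14, None, None, None, 1]
Inorder (L, root, R): [1, 14, 17, 20, 31, 34, 35]
Preorder (root, L, R): [34, 20, 17, 14, 1, 31, 35]
Postorder (L, R, root): [1, 14, 17, 31, 20, 35, 34]


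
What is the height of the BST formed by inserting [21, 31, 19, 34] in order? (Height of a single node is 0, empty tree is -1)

Insertion order: [21, 31, 19, 34]
Tree (level-order array): [21, 19, 31, None, None, None, 34]
Compute height bottom-up (empty subtree = -1):
  height(19) = 1 + max(-1, -1) = 0
  height(34) = 1 + max(-1, -1) = 0
  height(31) = 1 + max(-1, 0) = 1
  height(21) = 1 + max(0, 1) = 2
Height = 2


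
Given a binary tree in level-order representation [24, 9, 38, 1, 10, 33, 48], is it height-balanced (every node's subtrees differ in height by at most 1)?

Tree (level-order array): [24, 9, 38, 1, 10, 33, 48]
Definition: a tree is height-balanced if, at every node, |h(left) - h(right)| <= 1 (empty subtree has height -1).
Bottom-up per-node check:
  node 1: h_left=-1, h_right=-1, diff=0 [OK], height=0
  node 10: h_left=-1, h_right=-1, diff=0 [OK], height=0
  node 9: h_left=0, h_right=0, diff=0 [OK], height=1
  node 33: h_left=-1, h_right=-1, diff=0 [OK], height=0
  node 48: h_left=-1, h_right=-1, diff=0 [OK], height=0
  node 38: h_left=0, h_right=0, diff=0 [OK], height=1
  node 24: h_left=1, h_right=1, diff=0 [OK], height=2
All nodes satisfy the balance condition.
Result: Balanced


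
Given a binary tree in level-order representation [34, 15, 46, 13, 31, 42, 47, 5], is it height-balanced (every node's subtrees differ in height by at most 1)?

Tree (level-order array): [34, 15, 46, 13, 31, 42, 47, 5]
Definition: a tree is height-balanced if, at every node, |h(left) - h(right)| <= 1 (empty subtree has height -1).
Bottom-up per-node check:
  node 5: h_left=-1, h_right=-1, diff=0 [OK], height=0
  node 13: h_left=0, h_right=-1, diff=1 [OK], height=1
  node 31: h_left=-1, h_right=-1, diff=0 [OK], height=0
  node 15: h_left=1, h_right=0, diff=1 [OK], height=2
  node 42: h_left=-1, h_right=-1, diff=0 [OK], height=0
  node 47: h_left=-1, h_right=-1, diff=0 [OK], height=0
  node 46: h_left=0, h_right=0, diff=0 [OK], height=1
  node 34: h_left=2, h_right=1, diff=1 [OK], height=3
All nodes satisfy the balance condition.
Result: Balanced


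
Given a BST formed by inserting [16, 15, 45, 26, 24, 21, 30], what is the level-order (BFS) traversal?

Tree insertion order: [16, 15, 45, 26, 24, 21, 30]
Tree (level-order array): [16, 15, 45, None, None, 26, None, 24, 30, 21]
BFS from the root, enqueuing left then right child of each popped node:
  queue [16] -> pop 16, enqueue [15, 45], visited so far: [16]
  queue [15, 45] -> pop 15, enqueue [none], visited so far: [16, 15]
  queue [45] -> pop 45, enqueue [26], visited so far: [16, 15, 45]
  queue [26] -> pop 26, enqueue [24, 30], visited so far: [16, 15, 45, 26]
  queue [24, 30] -> pop 24, enqueue [21], visited so far: [16, 15, 45, 26, 24]
  queue [30, 21] -> pop 30, enqueue [none], visited so far: [16, 15, 45, 26, 24, 30]
  queue [21] -> pop 21, enqueue [none], visited so far: [16, 15, 45, 26, 24, 30, 21]
Result: [16, 15, 45, 26, 24, 30, 21]


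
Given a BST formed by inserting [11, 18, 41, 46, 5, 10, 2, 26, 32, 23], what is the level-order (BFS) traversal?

Tree insertion order: [11, 18, 41, 46, 5, 10, 2, 26, 32, 23]
Tree (level-order array): [11, 5, 18, 2, 10, None, 41, None, None, None, None, 26, 46, 23, 32]
BFS from the root, enqueuing left then right child of each popped node:
  queue [11] -> pop 11, enqueue [5, 18], visited so far: [11]
  queue [5, 18] -> pop 5, enqueue [2, 10], visited so far: [11, 5]
  queue [18, 2, 10] -> pop 18, enqueue [41], visited so far: [11, 5, 18]
  queue [2, 10, 41] -> pop 2, enqueue [none], visited so far: [11, 5, 18, 2]
  queue [10, 41] -> pop 10, enqueue [none], visited so far: [11, 5, 18, 2, 10]
  queue [41] -> pop 41, enqueue [26, 46], visited so far: [11, 5, 18, 2, 10, 41]
  queue [26, 46] -> pop 26, enqueue [23, 32], visited so far: [11, 5, 18, 2, 10, 41, 26]
  queue [46, 23, 32] -> pop 46, enqueue [none], visited so far: [11, 5, 18, 2, 10, 41, 26, 46]
  queue [23, 32] -> pop 23, enqueue [none], visited so far: [11, 5, 18, 2, 10, 41, 26, 46, 23]
  queue [32] -> pop 32, enqueue [none], visited so far: [11, 5, 18, 2, 10, 41, 26, 46, 23, 32]
Result: [11, 5, 18, 2, 10, 41, 26, 46, 23, 32]


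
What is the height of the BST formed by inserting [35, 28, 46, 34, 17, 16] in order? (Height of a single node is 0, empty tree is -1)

Insertion order: [35, 28, 46, 34, 17, 16]
Tree (level-order array): [35, 28, 46, 17, 34, None, None, 16]
Compute height bottom-up (empty subtree = -1):
  height(16) = 1 + max(-1, -1) = 0
  height(17) = 1 + max(0, -1) = 1
  height(34) = 1 + max(-1, -1) = 0
  height(28) = 1 + max(1, 0) = 2
  height(46) = 1 + max(-1, -1) = 0
  height(35) = 1 + max(2, 0) = 3
Height = 3


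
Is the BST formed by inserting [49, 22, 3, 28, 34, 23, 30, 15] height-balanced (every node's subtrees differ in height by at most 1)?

Tree (level-order array): [49, 22, None, 3, 28, None, 15, 23, 34, None, None, None, None, 30]
Definition: a tree is height-balanced if, at every node, |h(left) - h(right)| <= 1 (empty subtree has height -1).
Bottom-up per-node check:
  node 15: h_left=-1, h_right=-1, diff=0 [OK], height=0
  node 3: h_left=-1, h_right=0, diff=1 [OK], height=1
  node 23: h_left=-1, h_right=-1, diff=0 [OK], height=0
  node 30: h_left=-1, h_right=-1, diff=0 [OK], height=0
  node 34: h_left=0, h_right=-1, diff=1 [OK], height=1
  node 28: h_left=0, h_right=1, diff=1 [OK], height=2
  node 22: h_left=1, h_right=2, diff=1 [OK], height=3
  node 49: h_left=3, h_right=-1, diff=4 [FAIL (|3--1|=4 > 1)], height=4
Node 49 violates the condition: |3 - -1| = 4 > 1.
Result: Not balanced


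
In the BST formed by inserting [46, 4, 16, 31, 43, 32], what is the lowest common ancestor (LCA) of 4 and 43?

Tree insertion order: [46, 4, 16, 31, 43, 32]
Tree (level-order array): [46, 4, None, None, 16, None, 31, None, 43, 32]
In a BST, the LCA of p=4, q=43 is the first node v on the
root-to-leaf path with p <= v <= q (go left if both < v, right if both > v).
Walk from root:
  at 46: both 4 and 43 < 46, go left
  at 4: 4 <= 4 <= 43, this is the LCA
LCA = 4


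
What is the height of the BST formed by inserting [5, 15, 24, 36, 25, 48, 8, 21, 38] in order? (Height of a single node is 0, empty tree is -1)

Insertion order: [5, 15, 24, 36, 25, 48, 8, 21, 38]
Tree (level-order array): [5, None, 15, 8, 24, None, None, 21, 36, None, None, 25, 48, None, None, 38]
Compute height bottom-up (empty subtree = -1):
  height(8) = 1 + max(-1, -1) = 0
  height(21) = 1 + max(-1, -1) = 0
  height(25) = 1 + max(-1, -1) = 0
  height(38) = 1 + max(-1, -1) = 0
  height(48) = 1 + max(0, -1) = 1
  height(36) = 1 + max(0, 1) = 2
  height(24) = 1 + max(0, 2) = 3
  height(15) = 1 + max(0, 3) = 4
  height(5) = 1 + max(-1, 4) = 5
Height = 5


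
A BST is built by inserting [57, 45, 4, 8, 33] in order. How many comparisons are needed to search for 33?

Search path for 33: 57 -> 45 -> 4 -> 8 -> 33
Found: True
Comparisons: 5


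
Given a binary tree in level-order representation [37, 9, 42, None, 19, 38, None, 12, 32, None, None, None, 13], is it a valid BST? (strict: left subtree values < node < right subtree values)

Level-order array: [37, 9, 42, None, 19, 38, None, 12, 32, None, None, None, 13]
Validate using subtree bounds (lo, hi): at each node, require lo < value < hi,
then recurse left with hi=value and right with lo=value.
Preorder trace (stopping at first violation):
  at node 37 with bounds (-inf, +inf): OK
  at node 9 with bounds (-inf, 37): OK
  at node 19 with bounds (9, 37): OK
  at node 12 with bounds (9, 19): OK
  at node 13 with bounds (12, 19): OK
  at node 32 with bounds (19, 37): OK
  at node 42 with bounds (37, +inf): OK
  at node 38 with bounds (37, 42): OK
No violation found at any node.
Result: Valid BST


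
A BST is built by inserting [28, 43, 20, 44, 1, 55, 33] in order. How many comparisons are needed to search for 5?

Search path for 5: 28 -> 20 -> 1
Found: False
Comparisons: 3


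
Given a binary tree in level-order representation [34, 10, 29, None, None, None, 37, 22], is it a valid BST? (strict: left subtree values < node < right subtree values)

Level-order array: [34, 10, 29, None, None, None, 37, 22]
Validate using subtree bounds (lo, hi): at each node, require lo < value < hi,
then recurse left with hi=value and right with lo=value.
Preorder trace (stopping at first violation):
  at node 34 with bounds (-inf, +inf): OK
  at node 10 with bounds (-inf, 34): OK
  at node 29 with bounds (34, +inf): VIOLATION
Node 29 violates its bound: not (34 < 29 < +inf).
Result: Not a valid BST


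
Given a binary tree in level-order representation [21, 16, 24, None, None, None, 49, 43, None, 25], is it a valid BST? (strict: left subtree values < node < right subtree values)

Level-order array: [21, 16, 24, None, None, None, 49, 43, None, 25]
Validate using subtree bounds (lo, hi): at each node, require lo < value < hi,
then recurse left with hi=value and right with lo=value.
Preorder trace (stopping at first violation):
  at node 21 with bounds (-inf, +inf): OK
  at node 16 with bounds (-inf, 21): OK
  at node 24 with bounds (21, +inf): OK
  at node 49 with bounds (24, +inf): OK
  at node 43 with bounds (24, 49): OK
  at node 25 with bounds (24, 43): OK
No violation found at any node.
Result: Valid BST


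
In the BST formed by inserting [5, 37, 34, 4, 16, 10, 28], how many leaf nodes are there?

Tree built from: [5, 37, 34, 4, 16, 10, 28]
Tree (level-order array): [5, 4, 37, None, None, 34, None, 16, None, 10, 28]
Rule: A leaf has 0 children.
Per-node child counts:
  node 5: 2 child(ren)
  node 4: 0 child(ren)
  node 37: 1 child(ren)
  node 34: 1 child(ren)
  node 16: 2 child(ren)
  node 10: 0 child(ren)
  node 28: 0 child(ren)
Matching nodes: [4, 10, 28]
Count of leaf nodes: 3


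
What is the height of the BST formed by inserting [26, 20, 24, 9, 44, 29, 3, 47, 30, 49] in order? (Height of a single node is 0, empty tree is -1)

Insertion order: [26, 20, 24, 9, 44, 29, 3, 47, 30, 49]
Tree (level-order array): [26, 20, 44, 9, 24, 29, 47, 3, None, None, None, None, 30, None, 49]
Compute height bottom-up (empty subtree = -1):
  height(3) = 1 + max(-1, -1) = 0
  height(9) = 1 + max(0, -1) = 1
  height(24) = 1 + max(-1, -1) = 0
  height(20) = 1 + max(1, 0) = 2
  height(30) = 1 + max(-1, -1) = 0
  height(29) = 1 + max(-1, 0) = 1
  height(49) = 1 + max(-1, -1) = 0
  height(47) = 1 + max(-1, 0) = 1
  height(44) = 1 + max(1, 1) = 2
  height(26) = 1 + max(2, 2) = 3
Height = 3


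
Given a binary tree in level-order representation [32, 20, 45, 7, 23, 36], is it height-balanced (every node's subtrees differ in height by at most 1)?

Tree (level-order array): [32, 20, 45, 7, 23, 36]
Definition: a tree is height-balanced if, at every node, |h(left) - h(right)| <= 1 (empty subtree has height -1).
Bottom-up per-node check:
  node 7: h_left=-1, h_right=-1, diff=0 [OK], height=0
  node 23: h_left=-1, h_right=-1, diff=0 [OK], height=0
  node 20: h_left=0, h_right=0, diff=0 [OK], height=1
  node 36: h_left=-1, h_right=-1, diff=0 [OK], height=0
  node 45: h_left=0, h_right=-1, diff=1 [OK], height=1
  node 32: h_left=1, h_right=1, diff=0 [OK], height=2
All nodes satisfy the balance condition.
Result: Balanced


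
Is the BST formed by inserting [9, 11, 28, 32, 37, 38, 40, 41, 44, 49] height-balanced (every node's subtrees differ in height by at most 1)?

Tree (level-order array): [9, None, 11, None, 28, None, 32, None, 37, None, 38, None, 40, None, 41, None, 44, None, 49]
Definition: a tree is height-balanced if, at every node, |h(left) - h(right)| <= 1 (empty subtree has height -1).
Bottom-up per-node check:
  node 49: h_left=-1, h_right=-1, diff=0 [OK], height=0
  node 44: h_left=-1, h_right=0, diff=1 [OK], height=1
  node 41: h_left=-1, h_right=1, diff=2 [FAIL (|-1-1|=2 > 1)], height=2
  node 40: h_left=-1, h_right=2, diff=3 [FAIL (|-1-2|=3 > 1)], height=3
  node 38: h_left=-1, h_right=3, diff=4 [FAIL (|-1-3|=4 > 1)], height=4
  node 37: h_left=-1, h_right=4, diff=5 [FAIL (|-1-4|=5 > 1)], height=5
  node 32: h_left=-1, h_right=5, diff=6 [FAIL (|-1-5|=6 > 1)], height=6
  node 28: h_left=-1, h_right=6, diff=7 [FAIL (|-1-6|=7 > 1)], height=7
  node 11: h_left=-1, h_right=7, diff=8 [FAIL (|-1-7|=8 > 1)], height=8
  node 9: h_left=-1, h_right=8, diff=9 [FAIL (|-1-8|=9 > 1)], height=9
Node 41 violates the condition: |-1 - 1| = 2 > 1.
Result: Not balanced


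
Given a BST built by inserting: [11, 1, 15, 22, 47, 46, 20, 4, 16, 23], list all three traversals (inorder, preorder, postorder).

Tree insertion order: [11, 1, 15, 22, 47, 46, 20, 4, 16, 23]
Tree (level-order array): [11, 1, 15, None, 4, None, 22, None, None, 20, 47, 16, None, 46, None, None, None, 23]
Inorder (L, root, R): [1, 4, 11, 15, 16, 20, 22, 23, 46, 47]
Preorder (root, L, R): [11, 1, 4, 15, 22, 20, 16, 47, 46, 23]
Postorder (L, R, root): [4, 1, 16, 20, 23, 46, 47, 22, 15, 11]


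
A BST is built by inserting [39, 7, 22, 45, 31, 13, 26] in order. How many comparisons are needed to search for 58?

Search path for 58: 39 -> 45
Found: False
Comparisons: 2


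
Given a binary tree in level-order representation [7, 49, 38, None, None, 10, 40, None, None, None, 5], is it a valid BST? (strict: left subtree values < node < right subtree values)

Level-order array: [7, 49, 38, None, None, 10, 40, None, None, None, 5]
Validate using subtree bounds (lo, hi): at each node, require lo < value < hi,
then recurse left with hi=value and right with lo=value.
Preorder trace (stopping at first violation):
  at node 7 with bounds (-inf, +inf): OK
  at node 49 with bounds (-inf, 7): VIOLATION
Node 49 violates its bound: not (-inf < 49 < 7).
Result: Not a valid BST


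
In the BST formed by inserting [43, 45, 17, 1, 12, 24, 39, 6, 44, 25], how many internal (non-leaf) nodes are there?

Tree built from: [43, 45, 17, 1, 12, 24, 39, 6, 44, 25]
Tree (level-order array): [43, 17, 45, 1, 24, 44, None, None, 12, None, 39, None, None, 6, None, 25]
Rule: An internal node has at least one child.
Per-node child counts:
  node 43: 2 child(ren)
  node 17: 2 child(ren)
  node 1: 1 child(ren)
  node 12: 1 child(ren)
  node 6: 0 child(ren)
  node 24: 1 child(ren)
  node 39: 1 child(ren)
  node 25: 0 child(ren)
  node 45: 1 child(ren)
  node 44: 0 child(ren)
Matching nodes: [43, 17, 1, 12, 24, 39, 45]
Count of internal (non-leaf) nodes: 7


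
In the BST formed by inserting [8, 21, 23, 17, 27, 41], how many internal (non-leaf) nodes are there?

Tree built from: [8, 21, 23, 17, 27, 41]
Tree (level-order array): [8, None, 21, 17, 23, None, None, None, 27, None, 41]
Rule: An internal node has at least one child.
Per-node child counts:
  node 8: 1 child(ren)
  node 21: 2 child(ren)
  node 17: 0 child(ren)
  node 23: 1 child(ren)
  node 27: 1 child(ren)
  node 41: 0 child(ren)
Matching nodes: [8, 21, 23, 27]
Count of internal (non-leaf) nodes: 4


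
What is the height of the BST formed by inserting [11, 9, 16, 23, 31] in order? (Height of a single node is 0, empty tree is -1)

Insertion order: [11, 9, 16, 23, 31]
Tree (level-order array): [11, 9, 16, None, None, None, 23, None, 31]
Compute height bottom-up (empty subtree = -1):
  height(9) = 1 + max(-1, -1) = 0
  height(31) = 1 + max(-1, -1) = 0
  height(23) = 1 + max(-1, 0) = 1
  height(16) = 1 + max(-1, 1) = 2
  height(11) = 1 + max(0, 2) = 3
Height = 3


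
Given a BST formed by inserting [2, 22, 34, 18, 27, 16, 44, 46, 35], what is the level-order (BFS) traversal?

Tree insertion order: [2, 22, 34, 18, 27, 16, 44, 46, 35]
Tree (level-order array): [2, None, 22, 18, 34, 16, None, 27, 44, None, None, None, None, 35, 46]
BFS from the root, enqueuing left then right child of each popped node:
  queue [2] -> pop 2, enqueue [22], visited so far: [2]
  queue [22] -> pop 22, enqueue [18, 34], visited so far: [2, 22]
  queue [18, 34] -> pop 18, enqueue [16], visited so far: [2, 22, 18]
  queue [34, 16] -> pop 34, enqueue [27, 44], visited so far: [2, 22, 18, 34]
  queue [16, 27, 44] -> pop 16, enqueue [none], visited so far: [2, 22, 18, 34, 16]
  queue [27, 44] -> pop 27, enqueue [none], visited so far: [2, 22, 18, 34, 16, 27]
  queue [44] -> pop 44, enqueue [35, 46], visited so far: [2, 22, 18, 34, 16, 27, 44]
  queue [35, 46] -> pop 35, enqueue [none], visited so far: [2, 22, 18, 34, 16, 27, 44, 35]
  queue [46] -> pop 46, enqueue [none], visited so far: [2, 22, 18, 34, 16, 27, 44, 35, 46]
Result: [2, 22, 18, 34, 16, 27, 44, 35, 46]


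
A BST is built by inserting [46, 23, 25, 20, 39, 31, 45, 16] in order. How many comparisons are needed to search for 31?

Search path for 31: 46 -> 23 -> 25 -> 39 -> 31
Found: True
Comparisons: 5


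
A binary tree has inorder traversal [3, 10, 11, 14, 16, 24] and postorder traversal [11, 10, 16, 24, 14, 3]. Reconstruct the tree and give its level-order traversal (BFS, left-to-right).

Inorder:   [3, 10, 11, 14, 16, 24]
Postorder: [11, 10, 16, 24, 14, 3]
Algorithm: postorder visits root last, so walk postorder right-to-left;
each value is the root of the current inorder slice — split it at that
value, recurse on the right subtree first, then the left.
Recursive splits:
  root=3; inorder splits into left=[], right=[10, 11, 14, 16, 24]
  root=14; inorder splits into left=[10, 11], right=[16, 24]
  root=24; inorder splits into left=[16], right=[]
  root=16; inorder splits into left=[], right=[]
  root=10; inorder splits into left=[], right=[11]
  root=11; inorder splits into left=[], right=[]
Reconstructed level-order: [3, 14, 10, 24, 11, 16]


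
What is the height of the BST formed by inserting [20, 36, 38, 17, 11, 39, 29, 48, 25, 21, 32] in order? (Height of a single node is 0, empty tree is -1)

Insertion order: [20, 36, 38, 17, 11, 39, 29, 48, 25, 21, 32]
Tree (level-order array): [20, 17, 36, 11, None, 29, 38, None, None, 25, 32, None, 39, 21, None, None, None, None, 48]
Compute height bottom-up (empty subtree = -1):
  height(11) = 1 + max(-1, -1) = 0
  height(17) = 1 + max(0, -1) = 1
  height(21) = 1 + max(-1, -1) = 0
  height(25) = 1 + max(0, -1) = 1
  height(32) = 1 + max(-1, -1) = 0
  height(29) = 1 + max(1, 0) = 2
  height(48) = 1 + max(-1, -1) = 0
  height(39) = 1 + max(-1, 0) = 1
  height(38) = 1 + max(-1, 1) = 2
  height(36) = 1 + max(2, 2) = 3
  height(20) = 1 + max(1, 3) = 4
Height = 4


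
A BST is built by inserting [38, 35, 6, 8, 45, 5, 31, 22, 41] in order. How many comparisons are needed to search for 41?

Search path for 41: 38 -> 45 -> 41
Found: True
Comparisons: 3


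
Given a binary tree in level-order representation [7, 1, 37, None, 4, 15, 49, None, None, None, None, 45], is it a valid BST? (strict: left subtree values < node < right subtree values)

Level-order array: [7, 1, 37, None, 4, 15, 49, None, None, None, None, 45]
Validate using subtree bounds (lo, hi): at each node, require lo < value < hi,
then recurse left with hi=value and right with lo=value.
Preorder trace (stopping at first violation):
  at node 7 with bounds (-inf, +inf): OK
  at node 1 with bounds (-inf, 7): OK
  at node 4 with bounds (1, 7): OK
  at node 37 with bounds (7, +inf): OK
  at node 15 with bounds (7, 37): OK
  at node 49 with bounds (37, +inf): OK
  at node 45 with bounds (37, 49): OK
No violation found at any node.
Result: Valid BST


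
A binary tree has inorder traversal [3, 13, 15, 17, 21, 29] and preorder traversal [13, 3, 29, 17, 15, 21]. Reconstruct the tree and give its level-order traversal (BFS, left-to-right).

Inorder:  [3, 13, 15, 17, 21, 29]
Preorder: [13, 3, 29, 17, 15, 21]
Algorithm: preorder visits root first, so consume preorder in order;
for each root, split the current inorder slice at that value into
left-subtree inorder and right-subtree inorder, then recurse.
Recursive splits:
  root=13; inorder splits into left=[3], right=[15, 17, 21, 29]
  root=3; inorder splits into left=[], right=[]
  root=29; inorder splits into left=[15, 17, 21], right=[]
  root=17; inorder splits into left=[15], right=[21]
  root=15; inorder splits into left=[], right=[]
  root=21; inorder splits into left=[], right=[]
Reconstructed level-order: [13, 3, 29, 17, 15, 21]


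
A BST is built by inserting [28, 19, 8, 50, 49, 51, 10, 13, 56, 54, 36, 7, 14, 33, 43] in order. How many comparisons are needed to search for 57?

Search path for 57: 28 -> 50 -> 51 -> 56
Found: False
Comparisons: 4


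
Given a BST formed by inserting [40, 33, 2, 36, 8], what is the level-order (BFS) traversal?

Tree insertion order: [40, 33, 2, 36, 8]
Tree (level-order array): [40, 33, None, 2, 36, None, 8]
BFS from the root, enqueuing left then right child of each popped node:
  queue [40] -> pop 40, enqueue [33], visited so far: [40]
  queue [33] -> pop 33, enqueue [2, 36], visited so far: [40, 33]
  queue [2, 36] -> pop 2, enqueue [8], visited so far: [40, 33, 2]
  queue [36, 8] -> pop 36, enqueue [none], visited so far: [40, 33, 2, 36]
  queue [8] -> pop 8, enqueue [none], visited so far: [40, 33, 2, 36, 8]
Result: [40, 33, 2, 36, 8]


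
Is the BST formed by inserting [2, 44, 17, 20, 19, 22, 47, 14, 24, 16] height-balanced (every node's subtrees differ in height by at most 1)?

Tree (level-order array): [2, None, 44, 17, 47, 14, 20, None, None, None, 16, 19, 22, None, None, None, None, None, 24]
Definition: a tree is height-balanced if, at every node, |h(left) - h(right)| <= 1 (empty subtree has height -1).
Bottom-up per-node check:
  node 16: h_left=-1, h_right=-1, diff=0 [OK], height=0
  node 14: h_left=-1, h_right=0, diff=1 [OK], height=1
  node 19: h_left=-1, h_right=-1, diff=0 [OK], height=0
  node 24: h_left=-1, h_right=-1, diff=0 [OK], height=0
  node 22: h_left=-1, h_right=0, diff=1 [OK], height=1
  node 20: h_left=0, h_right=1, diff=1 [OK], height=2
  node 17: h_left=1, h_right=2, diff=1 [OK], height=3
  node 47: h_left=-1, h_right=-1, diff=0 [OK], height=0
  node 44: h_left=3, h_right=0, diff=3 [FAIL (|3-0|=3 > 1)], height=4
  node 2: h_left=-1, h_right=4, diff=5 [FAIL (|-1-4|=5 > 1)], height=5
Node 44 violates the condition: |3 - 0| = 3 > 1.
Result: Not balanced


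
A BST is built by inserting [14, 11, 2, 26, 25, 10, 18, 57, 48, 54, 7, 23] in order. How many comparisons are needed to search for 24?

Search path for 24: 14 -> 26 -> 25 -> 18 -> 23
Found: False
Comparisons: 5


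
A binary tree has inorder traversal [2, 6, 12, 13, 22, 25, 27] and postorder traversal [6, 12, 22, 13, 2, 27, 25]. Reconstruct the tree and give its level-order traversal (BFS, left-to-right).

Inorder:   [2, 6, 12, 13, 22, 25, 27]
Postorder: [6, 12, 22, 13, 2, 27, 25]
Algorithm: postorder visits root last, so walk postorder right-to-left;
each value is the root of the current inorder slice — split it at that
value, recurse on the right subtree first, then the left.
Recursive splits:
  root=25; inorder splits into left=[2, 6, 12, 13, 22], right=[27]
  root=27; inorder splits into left=[], right=[]
  root=2; inorder splits into left=[], right=[6, 12, 13, 22]
  root=13; inorder splits into left=[6, 12], right=[22]
  root=22; inorder splits into left=[], right=[]
  root=12; inorder splits into left=[6], right=[]
  root=6; inorder splits into left=[], right=[]
Reconstructed level-order: [25, 2, 27, 13, 12, 22, 6]


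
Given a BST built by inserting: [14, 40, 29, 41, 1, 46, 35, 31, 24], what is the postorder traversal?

Tree insertion order: [14, 40, 29, 41, 1, 46, 35, 31, 24]
Tree (level-order array): [14, 1, 40, None, None, 29, 41, 24, 35, None, 46, None, None, 31]
Postorder traversal: [1, 24, 31, 35, 29, 46, 41, 40, 14]


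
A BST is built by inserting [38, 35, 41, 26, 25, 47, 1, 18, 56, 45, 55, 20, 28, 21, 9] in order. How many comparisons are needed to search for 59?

Search path for 59: 38 -> 41 -> 47 -> 56
Found: False
Comparisons: 4


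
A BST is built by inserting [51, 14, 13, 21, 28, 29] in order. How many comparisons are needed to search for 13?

Search path for 13: 51 -> 14 -> 13
Found: True
Comparisons: 3


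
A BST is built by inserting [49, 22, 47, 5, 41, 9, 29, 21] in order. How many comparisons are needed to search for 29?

Search path for 29: 49 -> 22 -> 47 -> 41 -> 29
Found: True
Comparisons: 5


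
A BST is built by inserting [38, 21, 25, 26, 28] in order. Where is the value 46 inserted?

Starting tree (level order): [38, 21, None, None, 25, None, 26, None, 28]
Insertion path: 38
Result: insert 46 as right child of 38
Final tree (level order): [38, 21, 46, None, 25, None, None, None, 26, None, 28]


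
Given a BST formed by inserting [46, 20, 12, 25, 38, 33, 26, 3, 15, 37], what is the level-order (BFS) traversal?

Tree insertion order: [46, 20, 12, 25, 38, 33, 26, 3, 15, 37]
Tree (level-order array): [46, 20, None, 12, 25, 3, 15, None, 38, None, None, None, None, 33, None, 26, 37]
BFS from the root, enqueuing left then right child of each popped node:
  queue [46] -> pop 46, enqueue [20], visited so far: [46]
  queue [20] -> pop 20, enqueue [12, 25], visited so far: [46, 20]
  queue [12, 25] -> pop 12, enqueue [3, 15], visited so far: [46, 20, 12]
  queue [25, 3, 15] -> pop 25, enqueue [38], visited so far: [46, 20, 12, 25]
  queue [3, 15, 38] -> pop 3, enqueue [none], visited so far: [46, 20, 12, 25, 3]
  queue [15, 38] -> pop 15, enqueue [none], visited so far: [46, 20, 12, 25, 3, 15]
  queue [38] -> pop 38, enqueue [33], visited so far: [46, 20, 12, 25, 3, 15, 38]
  queue [33] -> pop 33, enqueue [26, 37], visited so far: [46, 20, 12, 25, 3, 15, 38, 33]
  queue [26, 37] -> pop 26, enqueue [none], visited so far: [46, 20, 12, 25, 3, 15, 38, 33, 26]
  queue [37] -> pop 37, enqueue [none], visited so far: [46, 20, 12, 25, 3, 15, 38, 33, 26, 37]
Result: [46, 20, 12, 25, 3, 15, 38, 33, 26, 37]


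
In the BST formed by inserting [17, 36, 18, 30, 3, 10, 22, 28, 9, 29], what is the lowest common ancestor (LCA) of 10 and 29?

Tree insertion order: [17, 36, 18, 30, 3, 10, 22, 28, 9, 29]
Tree (level-order array): [17, 3, 36, None, 10, 18, None, 9, None, None, 30, None, None, 22, None, None, 28, None, 29]
In a BST, the LCA of p=10, q=29 is the first node v on the
root-to-leaf path with p <= v <= q (go left if both < v, right if both > v).
Walk from root:
  at 17: 10 <= 17 <= 29, this is the LCA
LCA = 17


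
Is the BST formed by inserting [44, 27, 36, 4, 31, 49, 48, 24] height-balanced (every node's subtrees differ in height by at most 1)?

Tree (level-order array): [44, 27, 49, 4, 36, 48, None, None, 24, 31]
Definition: a tree is height-balanced if, at every node, |h(left) - h(right)| <= 1 (empty subtree has height -1).
Bottom-up per-node check:
  node 24: h_left=-1, h_right=-1, diff=0 [OK], height=0
  node 4: h_left=-1, h_right=0, diff=1 [OK], height=1
  node 31: h_left=-1, h_right=-1, diff=0 [OK], height=0
  node 36: h_left=0, h_right=-1, diff=1 [OK], height=1
  node 27: h_left=1, h_right=1, diff=0 [OK], height=2
  node 48: h_left=-1, h_right=-1, diff=0 [OK], height=0
  node 49: h_left=0, h_right=-1, diff=1 [OK], height=1
  node 44: h_left=2, h_right=1, diff=1 [OK], height=3
All nodes satisfy the balance condition.
Result: Balanced


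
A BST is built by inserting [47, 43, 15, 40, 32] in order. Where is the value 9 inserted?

Starting tree (level order): [47, 43, None, 15, None, None, 40, 32]
Insertion path: 47 -> 43 -> 15
Result: insert 9 as left child of 15
Final tree (level order): [47, 43, None, 15, None, 9, 40, None, None, 32]


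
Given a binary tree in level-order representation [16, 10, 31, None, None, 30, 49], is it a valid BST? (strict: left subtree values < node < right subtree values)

Level-order array: [16, 10, 31, None, None, 30, 49]
Validate using subtree bounds (lo, hi): at each node, require lo < value < hi,
then recurse left with hi=value and right with lo=value.
Preorder trace (stopping at first violation):
  at node 16 with bounds (-inf, +inf): OK
  at node 10 with bounds (-inf, 16): OK
  at node 31 with bounds (16, +inf): OK
  at node 30 with bounds (16, 31): OK
  at node 49 with bounds (31, +inf): OK
No violation found at any node.
Result: Valid BST


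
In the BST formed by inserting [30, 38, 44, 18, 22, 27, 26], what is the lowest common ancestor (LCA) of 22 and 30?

Tree insertion order: [30, 38, 44, 18, 22, 27, 26]
Tree (level-order array): [30, 18, 38, None, 22, None, 44, None, 27, None, None, 26]
In a BST, the LCA of p=22, q=30 is the first node v on the
root-to-leaf path with p <= v <= q (go left if both < v, right if both > v).
Walk from root:
  at 30: 22 <= 30 <= 30, this is the LCA
LCA = 30


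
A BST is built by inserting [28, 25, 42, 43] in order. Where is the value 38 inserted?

Starting tree (level order): [28, 25, 42, None, None, None, 43]
Insertion path: 28 -> 42
Result: insert 38 as left child of 42
Final tree (level order): [28, 25, 42, None, None, 38, 43]


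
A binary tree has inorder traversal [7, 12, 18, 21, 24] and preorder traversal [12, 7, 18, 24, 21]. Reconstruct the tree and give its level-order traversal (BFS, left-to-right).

Inorder:  [7, 12, 18, 21, 24]
Preorder: [12, 7, 18, 24, 21]
Algorithm: preorder visits root first, so consume preorder in order;
for each root, split the current inorder slice at that value into
left-subtree inorder and right-subtree inorder, then recurse.
Recursive splits:
  root=12; inorder splits into left=[7], right=[18, 21, 24]
  root=7; inorder splits into left=[], right=[]
  root=18; inorder splits into left=[], right=[21, 24]
  root=24; inorder splits into left=[21], right=[]
  root=21; inorder splits into left=[], right=[]
Reconstructed level-order: [12, 7, 18, 24, 21]


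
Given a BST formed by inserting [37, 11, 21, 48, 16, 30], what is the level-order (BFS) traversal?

Tree insertion order: [37, 11, 21, 48, 16, 30]
Tree (level-order array): [37, 11, 48, None, 21, None, None, 16, 30]
BFS from the root, enqueuing left then right child of each popped node:
  queue [37] -> pop 37, enqueue [11, 48], visited so far: [37]
  queue [11, 48] -> pop 11, enqueue [21], visited so far: [37, 11]
  queue [48, 21] -> pop 48, enqueue [none], visited so far: [37, 11, 48]
  queue [21] -> pop 21, enqueue [16, 30], visited so far: [37, 11, 48, 21]
  queue [16, 30] -> pop 16, enqueue [none], visited so far: [37, 11, 48, 21, 16]
  queue [30] -> pop 30, enqueue [none], visited so far: [37, 11, 48, 21, 16, 30]
Result: [37, 11, 48, 21, 16, 30]


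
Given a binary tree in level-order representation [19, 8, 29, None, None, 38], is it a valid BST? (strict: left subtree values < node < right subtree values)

Level-order array: [19, 8, 29, None, None, 38]
Validate using subtree bounds (lo, hi): at each node, require lo < value < hi,
then recurse left with hi=value and right with lo=value.
Preorder trace (stopping at first violation):
  at node 19 with bounds (-inf, +inf): OK
  at node 8 with bounds (-inf, 19): OK
  at node 29 with bounds (19, +inf): OK
  at node 38 with bounds (19, 29): VIOLATION
Node 38 violates its bound: not (19 < 38 < 29).
Result: Not a valid BST


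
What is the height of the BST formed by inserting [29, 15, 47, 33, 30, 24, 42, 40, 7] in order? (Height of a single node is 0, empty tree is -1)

Insertion order: [29, 15, 47, 33, 30, 24, 42, 40, 7]
Tree (level-order array): [29, 15, 47, 7, 24, 33, None, None, None, None, None, 30, 42, None, None, 40]
Compute height bottom-up (empty subtree = -1):
  height(7) = 1 + max(-1, -1) = 0
  height(24) = 1 + max(-1, -1) = 0
  height(15) = 1 + max(0, 0) = 1
  height(30) = 1 + max(-1, -1) = 0
  height(40) = 1 + max(-1, -1) = 0
  height(42) = 1 + max(0, -1) = 1
  height(33) = 1 + max(0, 1) = 2
  height(47) = 1 + max(2, -1) = 3
  height(29) = 1 + max(1, 3) = 4
Height = 4


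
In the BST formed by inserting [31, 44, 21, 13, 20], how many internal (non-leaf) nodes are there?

Tree built from: [31, 44, 21, 13, 20]
Tree (level-order array): [31, 21, 44, 13, None, None, None, None, 20]
Rule: An internal node has at least one child.
Per-node child counts:
  node 31: 2 child(ren)
  node 21: 1 child(ren)
  node 13: 1 child(ren)
  node 20: 0 child(ren)
  node 44: 0 child(ren)
Matching nodes: [31, 21, 13]
Count of internal (non-leaf) nodes: 3


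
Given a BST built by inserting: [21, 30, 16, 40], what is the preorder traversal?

Tree insertion order: [21, 30, 16, 40]
Tree (level-order array): [21, 16, 30, None, None, None, 40]
Preorder traversal: [21, 16, 30, 40]


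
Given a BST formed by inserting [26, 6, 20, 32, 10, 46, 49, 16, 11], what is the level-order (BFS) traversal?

Tree insertion order: [26, 6, 20, 32, 10, 46, 49, 16, 11]
Tree (level-order array): [26, 6, 32, None, 20, None, 46, 10, None, None, 49, None, 16, None, None, 11]
BFS from the root, enqueuing left then right child of each popped node:
  queue [26] -> pop 26, enqueue [6, 32], visited so far: [26]
  queue [6, 32] -> pop 6, enqueue [20], visited so far: [26, 6]
  queue [32, 20] -> pop 32, enqueue [46], visited so far: [26, 6, 32]
  queue [20, 46] -> pop 20, enqueue [10], visited so far: [26, 6, 32, 20]
  queue [46, 10] -> pop 46, enqueue [49], visited so far: [26, 6, 32, 20, 46]
  queue [10, 49] -> pop 10, enqueue [16], visited so far: [26, 6, 32, 20, 46, 10]
  queue [49, 16] -> pop 49, enqueue [none], visited so far: [26, 6, 32, 20, 46, 10, 49]
  queue [16] -> pop 16, enqueue [11], visited so far: [26, 6, 32, 20, 46, 10, 49, 16]
  queue [11] -> pop 11, enqueue [none], visited so far: [26, 6, 32, 20, 46, 10, 49, 16, 11]
Result: [26, 6, 32, 20, 46, 10, 49, 16, 11]


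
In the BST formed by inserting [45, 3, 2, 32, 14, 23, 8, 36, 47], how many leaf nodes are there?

Tree built from: [45, 3, 2, 32, 14, 23, 8, 36, 47]
Tree (level-order array): [45, 3, 47, 2, 32, None, None, None, None, 14, 36, 8, 23]
Rule: A leaf has 0 children.
Per-node child counts:
  node 45: 2 child(ren)
  node 3: 2 child(ren)
  node 2: 0 child(ren)
  node 32: 2 child(ren)
  node 14: 2 child(ren)
  node 8: 0 child(ren)
  node 23: 0 child(ren)
  node 36: 0 child(ren)
  node 47: 0 child(ren)
Matching nodes: [2, 8, 23, 36, 47]
Count of leaf nodes: 5
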